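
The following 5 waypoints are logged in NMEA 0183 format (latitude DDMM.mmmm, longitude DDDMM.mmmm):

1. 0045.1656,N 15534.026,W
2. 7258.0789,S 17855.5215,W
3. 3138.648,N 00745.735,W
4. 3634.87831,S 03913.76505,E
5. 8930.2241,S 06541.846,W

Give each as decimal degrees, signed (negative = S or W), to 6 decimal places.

Point 1:
  φ: split at 2 digits → 00° and 45.1656′; 0 + 45.1656/60 = 0.7527600
  N → positive
  λ: split at 3 digits → 155° and 34.026′; 155 + 34.026/60 = 155.5671000
  hemisphere W, so the sign is −
Point 2:
  Latitude: split at 2 digits → 72° and 58.0789′; 72 + 58.0789/60 = 72.9679817
  S ⇒ negate
  λ: degrees = first 3 digits = 178, minutes = 55.5215; 178 + 55.5215/60 = 178.9253583
  W → negative
Point 3:
  Latitude: split at 2 digits → 31° and 38.648′; 31 + 38.648/60 = 31.6441333
  N ⇒ keep positive
  Lon: split at 3 digits → 007° and 45.735′; 7 + 45.735/60 = 7.7622500
  W ⇒ negate
Point 4:
  Latitude: split at 2 digits → 36° and 34.87831′; 36 + 34.87831/60 = 36.5813052
  hemisphere S, so the sign is −
  Lon: degrees = first 3 digits = 39, minutes = 13.76505; 39 + 13.76505/60 = 39.2294175
  E → positive
Point 5:
  φ: split at 2 digits → 89° and 30.2241′; 89 + 30.2241/60 = 89.5037350
  S ⇒ negate
  Lon: degrees = first 3 digits = 65, minutes = 41.846; 65 + 41.846/60 = 65.6974333
  W ⇒ negate

1. 0.752760, -155.567100
2. -72.967982, -178.925358
3. 31.644133, -7.762250
4. -36.581305, 39.229418
5. -89.503735, -65.697433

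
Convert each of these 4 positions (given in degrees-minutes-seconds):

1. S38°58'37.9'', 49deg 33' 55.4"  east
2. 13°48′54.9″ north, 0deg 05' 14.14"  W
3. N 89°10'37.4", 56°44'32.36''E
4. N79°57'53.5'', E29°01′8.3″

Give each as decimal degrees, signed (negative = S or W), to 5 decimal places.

Point 1:
  Lat: 38 + 58/60 + 37.9/3600 = 38.977194
  hemisphere S, so the sign is −
  λ: 49° + 33/60 + 55.4/3600 = 49 + 0.550000 + 0.015389 = 49.565389
  E → positive
Point 2:
  φ: 13° + 48/60 + 54.9/3600 = 13 + 0.800000 + 0.015250 = 13.815250
  N ⇒ keep positive
  Longitude: 0° + 5/60 + 14.14/3600 = 0 + 0.083333 + 0.003928 = 0.087261
  W → negative
Point 3:
  φ: 10′ + 37.4″ = 10.62333′; 89 + 10.62333/60 = 89.177056
  N ⇒ keep positive
  λ: 44′ + 32.36″ = 44.53933′; 56 + 44.53933/60 = 56.742322
  E → positive
Point 4:
  Lat: 79° + 57/60 + 53.5/3600 = 79 + 0.950000 + 0.014861 = 79.964861
  N → positive
  Lon: 29 + 1/60 + 8.3/3600 = 29.018972
  E ⇒ keep positive

1. -38.97719, 49.56539
2. 13.81525, -0.08726
3. 89.17706, 56.74232
4. 79.96486, 29.01897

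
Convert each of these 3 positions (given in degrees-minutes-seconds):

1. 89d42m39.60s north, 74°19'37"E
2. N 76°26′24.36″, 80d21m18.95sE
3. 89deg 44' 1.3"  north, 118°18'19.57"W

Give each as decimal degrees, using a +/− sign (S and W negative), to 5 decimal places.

1. 89.71100, 74.32694
2. 76.44010, 80.35526
3. 89.73369, -118.30544

Point 1:
  Lat: 89 + 42/60 + 39.6/3600 = 89.711000
  N → positive
  Lon: 19′ + 37″ = 19.61667′; 74 + 19.61667/60 = 74.326944
  E → positive
Point 2:
  φ: 76 + 26/60 + 24.36/3600 = 76.440100
  N → positive
  Longitude: 80 + 21/60 + 18.95/3600 = 80.355264
  E → positive
Point 3:
  φ: 89° + 44/60 + 1.3/3600 = 89 + 0.733333 + 0.000361 = 89.733694
  N → positive
  λ: 18′ + 19.57″ = 18.32617′; 118 + 18.32617/60 = 118.305436
  W → negative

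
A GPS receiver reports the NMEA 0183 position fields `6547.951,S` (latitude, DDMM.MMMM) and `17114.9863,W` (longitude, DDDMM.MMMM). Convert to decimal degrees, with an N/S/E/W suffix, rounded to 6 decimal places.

65.799183° S, 171.249772° W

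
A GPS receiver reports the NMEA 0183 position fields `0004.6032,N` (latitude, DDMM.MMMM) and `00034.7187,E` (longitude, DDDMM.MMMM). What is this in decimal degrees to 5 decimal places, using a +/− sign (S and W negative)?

φ: split at 2 digits → 00° and 4.6032′; 0 + 4.6032/60 = 0.076720
N → positive
Lon: split at 3 digits → 000° and 34.7187′; 0 + 34.7187/60 = 0.578645
E → positive

0.07672, 0.57865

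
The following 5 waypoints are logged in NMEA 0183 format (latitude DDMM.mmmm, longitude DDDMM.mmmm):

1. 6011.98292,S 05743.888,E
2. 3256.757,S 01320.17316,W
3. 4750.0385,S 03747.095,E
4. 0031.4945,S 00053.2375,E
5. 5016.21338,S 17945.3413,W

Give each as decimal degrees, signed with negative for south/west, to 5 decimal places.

1. -60.19972, 57.73147
2. -32.94595, -13.33622
3. -47.83398, 37.78492
4. -0.52491, 0.88729
5. -50.27022, -179.75569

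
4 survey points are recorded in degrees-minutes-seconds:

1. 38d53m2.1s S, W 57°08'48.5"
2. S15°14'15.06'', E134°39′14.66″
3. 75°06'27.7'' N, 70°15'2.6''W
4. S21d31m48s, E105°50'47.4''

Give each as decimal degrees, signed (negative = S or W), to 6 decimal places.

1. -38.883917, -57.146806
2. -15.237517, 134.654072
3. 75.107694, -70.250722
4. -21.530000, 105.846500

Point 1:
  Lat: 38° + 53/60 + 2.1/3600 = 38 + 0.883333 + 0.000583 = 38.8839167
  S → negative
  Lon: 8′ + 48.5″ = 8.80833′; 57 + 8.80833/60 = 57.1468056
  W → negative
Point 2:
  φ: 15 + 14/60 + 15.06/3600 = 15.2375167
  S → negative
  Lon: 39′ + 14.66″ = 39.24433′; 134 + 39.24433/60 = 134.6540722
  E → positive
Point 3:
  Lat: 75° + 6/60 + 27.7/3600 = 75 + 0.100000 + 0.007694 = 75.1076944
  N → positive
  λ: 15′ + 2.6″ = 15.04333′; 70 + 15.04333/60 = 70.2507222
  W ⇒ negate
Point 4:
  Latitude: 31′ + 48″ = 31.80000′; 21 + 31.80000/60 = 21.5300000
  S ⇒ negate
  Lon: 50′ + 47.4″ = 50.79000′; 105 + 50.79000/60 = 105.8465000
  E ⇒ keep positive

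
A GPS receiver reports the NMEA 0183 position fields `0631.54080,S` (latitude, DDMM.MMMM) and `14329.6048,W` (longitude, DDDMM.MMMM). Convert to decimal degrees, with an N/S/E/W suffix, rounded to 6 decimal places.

φ: split at 2 digits → 06° and 31.5408′; 6 + 31.5408/60 = 6.5256800
Longitude: split at 3 digits → 143° and 29.6048′; 143 + 29.6048/60 = 143.4934133

6.525680° S, 143.493413° W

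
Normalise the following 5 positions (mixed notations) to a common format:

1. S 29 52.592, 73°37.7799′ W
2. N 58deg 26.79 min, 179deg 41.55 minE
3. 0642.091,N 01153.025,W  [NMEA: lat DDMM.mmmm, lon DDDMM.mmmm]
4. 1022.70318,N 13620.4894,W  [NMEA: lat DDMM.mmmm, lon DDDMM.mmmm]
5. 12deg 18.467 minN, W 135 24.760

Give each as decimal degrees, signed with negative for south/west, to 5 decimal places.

1. -29.87653, -73.62967
2. 58.44650, 179.69250
3. 6.70152, -11.88375
4. 10.37839, -136.34149
5. 12.30778, -135.41267

Point 1:
  φ: 52.592′ = 0.876533°; total 29.876533
  hemisphere S, so the sign is −
  Longitude: 73 + 37.7799/60 = 73.629665
  W → negative
Point 2:
  φ: 58 + 26.79/60 = 58.446500
  N → positive
  λ: 41.55′ = 0.692500°; total 179.692500
  E ⇒ keep positive
Point 3:
  Latitude: split at 2 digits → 06° and 42.091′; 6 + 42.091/60 = 6.701517
  N ⇒ keep positive
  Longitude: degrees = first 3 digits = 11, minutes = 53.025; 11 + 53.025/60 = 11.883750
  hemisphere W, so the sign is −
Point 4:
  Lat: degrees = first 2 digits = 10, minutes = 22.70318; 10 + 22.70318/60 = 10.378386
  N ⇒ keep positive
  Longitude: degrees = first 3 digits = 136, minutes = 20.4894; 136 + 20.4894/60 = 136.341490
  W → negative
Point 5:
  φ: 12 + 18.467/60 = 12.307783
  N → positive
  Lon: 135 + 24.76/60 = 135.412667
  hemisphere W, so the sign is −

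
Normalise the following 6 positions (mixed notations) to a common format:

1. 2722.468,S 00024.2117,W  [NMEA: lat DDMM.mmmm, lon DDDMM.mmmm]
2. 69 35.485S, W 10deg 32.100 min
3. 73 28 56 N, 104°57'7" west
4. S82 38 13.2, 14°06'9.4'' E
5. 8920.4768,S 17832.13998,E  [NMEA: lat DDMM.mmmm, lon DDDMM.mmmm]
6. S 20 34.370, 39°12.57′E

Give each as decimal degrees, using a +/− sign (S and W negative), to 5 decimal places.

1. -27.37447, -0.40353
2. -69.59142, -10.53500
3. 73.48222, -104.95194
4. -82.63700, 14.10261
5. -89.34128, 178.53567
6. -20.57283, 39.20950

Point 1:
  Lat: degrees = first 2 digits = 27, minutes = 22.468; 27 + 22.468/60 = 27.374467
  S ⇒ negate
  Lon: split at 3 digits → 000° and 24.2117′; 0 + 24.2117/60 = 0.403528
  W → negative
Point 2:
  Latitude: 69 + 35.485/60 = 69.591417
  S → negative
  λ: 32.1′ = 0.535000°; total 10.535000
  W ⇒ negate
Point 3:
  φ: 73° + 28/60 + 56/3600 = 73 + 0.466667 + 0.015556 = 73.482222
  N ⇒ keep positive
  Lon: 104 + 57/60 + 7/3600 = 104.951944
  W → negative
Point 4:
  Lat: 82 + 38/60 + 13.2/3600 = 82.637000
  S → negative
  Lon: 6′ + 9.4″ = 6.15667′; 14 + 6.15667/60 = 14.102611
  E → positive
Point 5:
  Latitude: split at 2 digits → 89° and 20.4768′; 89 + 20.4768/60 = 89.341280
  hemisphere S, so the sign is −
  Longitude: split at 3 digits → 178° and 32.13998′; 178 + 32.13998/60 = 178.535666
  E → positive
Point 6:
  φ: 20 + 34.37/60 = 20.572833
  hemisphere S, so the sign is −
  Lon: 12.57′ = 0.209500°; total 39.209500
  E → positive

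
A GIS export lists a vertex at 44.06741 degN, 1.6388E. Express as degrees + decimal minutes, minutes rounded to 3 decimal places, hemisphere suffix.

φ: 44° + 0.067410 × 60 = 44° 4.04460′
λ: minutes = (1.638800 − 1) × 60 = 38.32800

44° 4.045′ N, 1° 38.328′ E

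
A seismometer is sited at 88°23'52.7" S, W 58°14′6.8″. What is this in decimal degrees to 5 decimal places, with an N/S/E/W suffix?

Lat: 23′ + 52.7″ = 23.87833′; 88 + 23.87833/60 = 88.397972
Lon: 58 + 14/60 + 6.8/3600 = 58.235222

88.39797° S, 58.23522° W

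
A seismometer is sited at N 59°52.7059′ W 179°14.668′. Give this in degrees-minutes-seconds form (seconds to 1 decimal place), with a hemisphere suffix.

Latitude: 52.70590′ → 52′ and 0.70590 × 60 = 42.354″
Lon: fractional minutes 0.66800 × 60 = 40.080″

59°52′42.4″ N, 179°14′40.1″ W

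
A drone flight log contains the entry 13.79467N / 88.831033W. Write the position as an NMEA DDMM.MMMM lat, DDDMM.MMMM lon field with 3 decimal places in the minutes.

Latitude: fractional part 0.794670 → 47.68020 minutes
Longitude: minutes = (88.831033 − 88) × 60 = 49.86198

1347.680,N / 08849.862,W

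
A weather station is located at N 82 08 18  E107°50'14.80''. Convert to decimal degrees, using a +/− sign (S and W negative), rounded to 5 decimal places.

Lat: 82 + 8/60 + 18/3600 = 82.138333
N → positive
λ: 50′ + 14.8″ = 50.24667′; 107 + 50.24667/60 = 107.837444
E ⇒ keep positive

82.13833, 107.83744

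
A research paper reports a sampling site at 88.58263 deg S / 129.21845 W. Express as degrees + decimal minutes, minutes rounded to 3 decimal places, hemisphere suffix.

φ: 88° + 0.582630 × 60 = 88° 34.95780′
λ: minutes = (129.218450 − 129) × 60 = 13.10700

88° 34.958′ S, 129° 13.107′ W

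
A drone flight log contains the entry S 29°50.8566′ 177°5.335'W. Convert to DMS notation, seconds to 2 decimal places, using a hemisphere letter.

Latitude: 50.85660′ → 50′ and 0.85660 × 60 = 51.3960″
λ: fractional minutes 0.33500 × 60 = 20.1000″

29°50′51.40″ S, 177°05′20.10″ W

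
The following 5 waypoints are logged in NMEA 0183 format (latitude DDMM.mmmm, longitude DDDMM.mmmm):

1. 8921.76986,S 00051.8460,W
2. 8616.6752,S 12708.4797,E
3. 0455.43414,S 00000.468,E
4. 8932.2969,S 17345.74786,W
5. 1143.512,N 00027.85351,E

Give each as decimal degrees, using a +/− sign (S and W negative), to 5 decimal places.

1. -89.36283, -0.86410
2. -86.27792, 127.14133
3. -4.92390, 0.00780
4. -89.53828, -173.76246
5. 11.72520, 0.46423

Point 1:
  Latitude: degrees = first 2 digits = 89, minutes = 21.76986; 89 + 21.76986/60 = 89.362831
  S ⇒ negate
  Longitude: degrees = first 3 digits = 0, minutes = 51.846; 0 + 51.846/60 = 0.864100
  W → negative
Point 2:
  Lat: split at 2 digits → 86° and 16.6752′; 86 + 16.6752/60 = 86.277920
  S → negative
  λ: degrees = first 3 digits = 127, minutes = 8.4797; 127 + 8.4797/60 = 127.141328
  E → positive
Point 3:
  φ: split at 2 digits → 04° and 55.43414′; 4 + 55.43414/60 = 4.923902
  S ⇒ negate
  λ: degrees = first 3 digits = 0, minutes = 0.468; 0 + 0.468/60 = 0.007800
  E ⇒ keep positive
Point 4:
  Lat: degrees = first 2 digits = 89, minutes = 32.2969; 89 + 32.2969/60 = 89.538282
  S ⇒ negate
  Lon: degrees = first 3 digits = 173, minutes = 45.74786; 173 + 45.74786/60 = 173.762464
  hemisphere W, so the sign is −
Point 5:
  φ: degrees = first 2 digits = 11, minutes = 43.512; 11 + 43.512/60 = 11.725200
  N → positive
  λ: degrees = first 3 digits = 0, minutes = 27.85351; 0 + 27.85351/60 = 0.464225
  E ⇒ keep positive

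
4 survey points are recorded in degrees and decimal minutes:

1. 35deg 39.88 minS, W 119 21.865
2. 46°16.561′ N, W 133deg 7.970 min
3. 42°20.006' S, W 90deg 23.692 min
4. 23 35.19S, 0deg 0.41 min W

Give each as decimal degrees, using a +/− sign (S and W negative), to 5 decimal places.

Point 1:
  φ: 39.88′ = 0.664667°; total 35.664667
  S → negative
  λ: 119 + 21.865/60 = 119.364417
  W → negative
Point 2:
  Latitude: 16.561′ = 0.276017°; total 46.276017
  N ⇒ keep positive
  λ: 133 + 7.97/60 = 133.132833
  W → negative
Point 3:
  Latitude: 42 + 20.006/60 = 42.333433
  S ⇒ negate
  λ: 23.692′ = 0.394867°; total 90.394867
  hemisphere W, so the sign is −
Point 4:
  φ: 35.19′ = 0.586500°; total 23.586500
  hemisphere S, so the sign is −
  Longitude: 0 + 0.41/60 = 0.006833
  W → negative

1. -35.66467, -119.36442
2. 46.27602, -133.13283
3. -42.33343, -90.39487
4. -23.58650, -0.00683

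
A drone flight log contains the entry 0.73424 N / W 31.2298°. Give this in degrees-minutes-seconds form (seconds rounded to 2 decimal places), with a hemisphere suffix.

Lat: 0.734240° → 44.05440′; 0.05440 × 60 = 3.2640″
Longitude: whole degrees 31; 13.78800′ → 13′ and 47.2800″

0°44′3.26″ N, 31°13′47.28″ W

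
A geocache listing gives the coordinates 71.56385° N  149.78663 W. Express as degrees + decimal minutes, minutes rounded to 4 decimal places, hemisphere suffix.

Latitude: 71° + 0.563850 × 60 = 71° 33.831000′
Lon: 149° + 0.786630 × 60 = 149° 47.197800′

71° 33.8310′ N, 149° 47.1978′ W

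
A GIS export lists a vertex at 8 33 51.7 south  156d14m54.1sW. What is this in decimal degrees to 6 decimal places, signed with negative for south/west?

-8.564361, -156.248361

Lat: 33′ + 51.7″ = 33.86167′; 8 + 33.86167/60 = 8.5643611
S ⇒ negate
Lon: 156 + 14/60 + 54.1/3600 = 156.2483611
W → negative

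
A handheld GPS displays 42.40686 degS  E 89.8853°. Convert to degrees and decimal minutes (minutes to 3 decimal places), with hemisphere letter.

42° 24.412′ S, 89° 53.118′ E

Lat: fractional part 0.406860 → 24.41160 minutes
Longitude: fractional part 0.885300 → 53.11800 minutes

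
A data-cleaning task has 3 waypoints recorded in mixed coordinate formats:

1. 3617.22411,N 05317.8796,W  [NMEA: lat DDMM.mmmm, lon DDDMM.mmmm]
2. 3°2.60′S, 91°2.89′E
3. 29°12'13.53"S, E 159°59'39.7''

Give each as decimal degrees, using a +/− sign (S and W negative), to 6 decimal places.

Point 1:
  φ: degrees = first 2 digits = 36, minutes = 17.22411; 36 + 17.22411/60 = 36.2870685
  N ⇒ keep positive
  λ: split at 3 digits → 053° and 17.8796′; 53 + 17.8796/60 = 53.2979933
  W → negative
Point 2:
  Lat: 3 + 2.6/60 = 3.0433333
  S → negative
  Lon: 2.89′ = 0.048167°; total 91.0481667
  E ⇒ keep positive
Point 3:
  Lat: 29 + 12/60 + 13.53/3600 = 29.2037583
  S ⇒ negate
  Longitude: 159 + 59/60 + 39.7/3600 = 159.9943611
  E ⇒ keep positive

1. 36.287069, -53.297993
2. -3.043333, 91.048167
3. -29.203758, 159.994361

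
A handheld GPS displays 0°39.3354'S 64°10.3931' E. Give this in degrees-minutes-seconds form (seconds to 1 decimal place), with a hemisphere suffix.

0°39′20.1″ S, 64°10′23.6″ E

Latitude: fractional minutes 0.33540 × 60 = 20.124″
λ: 10.39310′ → 10′ and 0.39310 × 60 = 23.586″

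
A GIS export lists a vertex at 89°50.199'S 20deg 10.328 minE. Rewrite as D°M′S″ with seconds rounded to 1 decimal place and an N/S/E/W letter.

89°50′11.9″ S, 20°10′19.7″ E

φ: fractional minutes 0.19900 × 60 = 11.940″
λ: fractional minutes 0.32800 × 60 = 19.680″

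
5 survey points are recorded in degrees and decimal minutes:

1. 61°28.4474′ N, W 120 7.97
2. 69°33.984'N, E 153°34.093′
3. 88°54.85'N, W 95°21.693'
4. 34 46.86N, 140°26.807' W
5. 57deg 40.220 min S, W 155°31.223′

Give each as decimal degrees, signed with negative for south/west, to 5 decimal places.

1. 61.47412, -120.13283
2. 69.56640, 153.56822
3. 88.91417, -95.36155
4. 34.78100, -140.44678
5. -57.67033, -155.52038

Point 1:
  Lat: 61 + 28.4474/60 = 61.474123
  N → positive
  Longitude: 120 + 7.97/60 = 120.132833
  W ⇒ negate
Point 2:
  Latitude: 33.984′ = 0.566400°; total 69.566400
  N → positive
  Lon: 153 + 34.093/60 = 153.568217
  E ⇒ keep positive
Point 3:
  φ: 88 + 54.85/60 = 88.914167
  N ⇒ keep positive
  Longitude: 21.693′ = 0.361550°; total 95.361550
  W ⇒ negate
Point 4:
  Lat: 46.86′ = 0.781000°; total 34.781000
  N → positive
  Lon: 26.807′ = 0.446783°; total 140.446783
  hemisphere W, so the sign is −
Point 5:
  φ: 40.22′ = 0.670333°; total 57.670333
  S ⇒ negate
  Longitude: 31.223′ = 0.520383°; total 155.520383
  W → negative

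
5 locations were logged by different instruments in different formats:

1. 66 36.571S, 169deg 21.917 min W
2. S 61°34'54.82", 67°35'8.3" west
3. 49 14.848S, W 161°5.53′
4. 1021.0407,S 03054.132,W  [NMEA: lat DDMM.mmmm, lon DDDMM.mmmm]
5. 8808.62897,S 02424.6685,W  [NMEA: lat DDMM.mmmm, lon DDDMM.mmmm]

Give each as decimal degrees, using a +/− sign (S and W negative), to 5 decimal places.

1. -66.60952, -169.36528
2. -61.58189, -67.58564
3. -49.24747, -161.09217
4. -10.35068, -30.90220
5. -88.14382, -24.41114

Point 1:
  Lat: 66 + 36.571/60 = 66.609517
  S ⇒ negate
  Longitude: 21.917′ = 0.365283°; total 169.365283
  W → negative
Point 2:
  Latitude: 61° + 34/60 + 54.82/3600 = 61 + 0.566667 + 0.015228 = 61.581894
  S → negative
  Lon: 67 + 35/60 + 8.3/3600 = 67.585639
  W ⇒ negate
Point 3:
  Latitude: 14.848′ = 0.247467°; total 49.247467
  hemisphere S, so the sign is −
  Lon: 161 + 5.53/60 = 161.092167
  hemisphere W, so the sign is −
Point 4:
  φ: degrees = first 2 digits = 10, minutes = 21.0407; 10 + 21.0407/60 = 10.350678
  hemisphere S, so the sign is −
  Lon: degrees = first 3 digits = 30, minutes = 54.132; 30 + 54.132/60 = 30.902200
  W → negative
Point 5:
  Latitude: split at 2 digits → 88° and 8.62897′; 88 + 8.62897/60 = 88.143816
  S → negative
  Lon: degrees = first 3 digits = 24, minutes = 24.6685; 24 + 24.6685/60 = 24.411142
  W → negative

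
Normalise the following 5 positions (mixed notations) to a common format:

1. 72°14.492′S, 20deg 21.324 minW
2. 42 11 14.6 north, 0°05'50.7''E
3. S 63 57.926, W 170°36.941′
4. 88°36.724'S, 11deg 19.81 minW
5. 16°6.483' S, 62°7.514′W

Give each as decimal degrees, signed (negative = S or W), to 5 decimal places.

1. -72.24153, -20.35540
2. 42.18739, 0.09742
3. -63.96543, -170.61568
4. -88.61207, -11.33017
5. -16.10805, -62.12523

Point 1:
  Latitude: 14.492′ = 0.241533°; total 72.241533
  S → negative
  λ: 20 + 21.324/60 = 20.355400
  W ⇒ negate
Point 2:
  Latitude: 42° + 11/60 + 14.6/3600 = 42 + 0.183333 + 0.004056 = 42.187389
  N → positive
  λ: 0° + 5/60 + 50.7/3600 = 0 + 0.083333 + 0.014083 = 0.097417
  E ⇒ keep positive
Point 3:
  Latitude: 63 + 57.926/60 = 63.965433
  hemisphere S, so the sign is −
  Longitude: 170 + 36.941/60 = 170.615683
  W ⇒ negate
Point 4:
  Lat: 36.724′ = 0.612067°; total 88.612067
  hemisphere S, so the sign is −
  Lon: 11 + 19.81/60 = 11.330167
  W ⇒ negate
Point 5:
  Latitude: 6.483′ = 0.108050°; total 16.108050
  S → negative
  λ: 62 + 7.514/60 = 62.125233
  hemisphere W, so the sign is −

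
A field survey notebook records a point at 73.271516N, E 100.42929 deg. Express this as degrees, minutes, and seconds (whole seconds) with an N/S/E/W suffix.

φ: 0.271516° → 16.29096′; 0.29096 × 60 = 17.46″
λ: whole degrees 100; 25.75740′ → 25′ and 45.44″

73°16′17″ N, 100°25′45″ E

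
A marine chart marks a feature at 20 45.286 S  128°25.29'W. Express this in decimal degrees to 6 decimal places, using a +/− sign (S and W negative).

-20.754767, -128.421500

Lat: 20 + 45.286/60 = 20.7547667
hemisphere S, so the sign is −
Lon: 128 + 25.29/60 = 128.4215000
hemisphere W, so the sign is −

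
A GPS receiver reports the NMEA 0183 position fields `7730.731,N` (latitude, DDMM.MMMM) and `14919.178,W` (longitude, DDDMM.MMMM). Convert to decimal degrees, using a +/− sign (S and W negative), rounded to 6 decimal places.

77.512183, -149.319633

Latitude: degrees = first 2 digits = 77, minutes = 30.731; 77 + 30.731/60 = 77.5121833
N → positive
λ: split at 3 digits → 149° and 19.178′; 149 + 19.178/60 = 149.3196333
W → negative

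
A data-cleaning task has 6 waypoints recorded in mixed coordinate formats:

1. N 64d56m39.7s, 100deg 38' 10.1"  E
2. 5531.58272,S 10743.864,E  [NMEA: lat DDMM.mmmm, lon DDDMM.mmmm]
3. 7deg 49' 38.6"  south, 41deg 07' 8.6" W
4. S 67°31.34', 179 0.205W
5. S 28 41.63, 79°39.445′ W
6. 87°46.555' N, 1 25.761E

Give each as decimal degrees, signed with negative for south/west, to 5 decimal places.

1. 64.94436, 100.63614
2. -55.52638, 107.73107
3. -7.82739, -41.11906
4. -67.52233, -179.00342
5. -28.69383, -79.65742
6. 87.77592, 1.42935

Point 1:
  Lat: 64 + 56/60 + 39.7/3600 = 64.944361
  N ⇒ keep positive
  Longitude: 38′ + 10.1″ = 38.16833′; 100 + 38.16833/60 = 100.636139
  E → positive
Point 2:
  φ: split at 2 digits → 55° and 31.58272′; 55 + 31.58272/60 = 55.526379
  hemisphere S, so the sign is −
  λ: split at 3 digits → 107° and 43.864′; 107 + 43.864/60 = 107.731067
  E ⇒ keep positive
Point 3:
  Lat: 7 + 49/60 + 38.6/3600 = 7.827389
  hemisphere S, so the sign is −
  λ: 41° + 7/60 + 8.6/3600 = 41 + 0.116667 + 0.002389 = 41.119056
  hemisphere W, so the sign is −
Point 4:
  φ: 31.34′ = 0.522333°; total 67.522333
  S ⇒ negate
  Lon: 0.205′ = 0.003417°; total 179.003417
  W → negative
Point 5:
  Lat: 28 + 41.63/60 = 28.693833
  S ⇒ negate
  Lon: 79 + 39.445/60 = 79.657417
  W → negative
Point 6:
  Latitude: 87 + 46.555/60 = 87.775917
  N → positive
  λ: 25.761′ = 0.429350°; total 1.429350
  E ⇒ keep positive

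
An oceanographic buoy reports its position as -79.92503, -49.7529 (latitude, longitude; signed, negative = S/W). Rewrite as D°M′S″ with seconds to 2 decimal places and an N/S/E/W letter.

79°55′30.11″ S, 49°45′10.44″ W

Latitude is negative → S; |value| = 79.925030
Latitude: 0.925030 × 60 = 55.50180′ → 55′, remainder × 60 = 30.1080″
Longitude is negative → W; |value| = 49.752900
Longitude: 0.752900° → 45.17400′; 0.17400 × 60 = 10.4400″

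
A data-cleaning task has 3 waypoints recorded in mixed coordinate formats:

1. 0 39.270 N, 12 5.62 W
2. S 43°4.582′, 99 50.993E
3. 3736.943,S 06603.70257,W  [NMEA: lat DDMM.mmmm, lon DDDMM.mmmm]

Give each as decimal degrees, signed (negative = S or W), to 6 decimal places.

1. 0.654500, -12.093667
2. -43.076367, 99.849883
3. -37.615717, -66.061710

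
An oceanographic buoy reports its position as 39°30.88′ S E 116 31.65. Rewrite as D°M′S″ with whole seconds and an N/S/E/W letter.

Latitude: 30.88000′ → 30′ and 0.88000 × 60 = 52.80″
λ: 31.65000′ → 31′ and 0.65000 × 60 = 39.00″

39°30′53″ S, 116°31′39″ E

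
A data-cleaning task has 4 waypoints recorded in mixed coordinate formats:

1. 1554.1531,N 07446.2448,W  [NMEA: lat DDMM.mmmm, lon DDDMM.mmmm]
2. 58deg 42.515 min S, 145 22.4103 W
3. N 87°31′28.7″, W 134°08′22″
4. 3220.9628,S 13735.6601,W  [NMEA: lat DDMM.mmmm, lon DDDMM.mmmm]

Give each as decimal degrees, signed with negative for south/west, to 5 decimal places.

1. 15.90255, -74.77075
2. -58.70858, -145.37351
3. 87.52464, -134.13944
4. -32.34938, -137.59434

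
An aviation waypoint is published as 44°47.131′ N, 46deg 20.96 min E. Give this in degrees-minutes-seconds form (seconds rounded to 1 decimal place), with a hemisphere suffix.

44°47′7.9″ N, 46°20′57.6″ E

φ: 47.13100′ → 47′ and 0.13100 × 60 = 7.860″
Lon: 20.96000′ → 20′ and 0.96000 × 60 = 57.600″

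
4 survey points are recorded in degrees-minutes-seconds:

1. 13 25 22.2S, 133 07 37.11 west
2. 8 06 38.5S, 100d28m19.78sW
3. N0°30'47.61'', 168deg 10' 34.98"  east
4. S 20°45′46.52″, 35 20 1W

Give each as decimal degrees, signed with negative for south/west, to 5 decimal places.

Point 1:
  Latitude: 13° + 25/60 + 22.2/3600 = 13 + 0.416667 + 0.006167 = 13.422833
  S → negative
  Lon: 133° + 7/60 + 37.11/3600 = 133 + 0.116667 + 0.010308 = 133.126975
  W → negative
Point 2:
  φ: 6′ + 38.5″ = 6.64167′; 8 + 6.64167/60 = 8.110694
  S → negative
  λ: 28′ + 19.78″ = 28.32967′; 100 + 28.32967/60 = 100.472161
  W ⇒ negate
Point 3:
  φ: 30′ + 47.61″ = 30.79350′; 0 + 30.79350/60 = 0.513225
  N → positive
  λ: 168 + 10/60 + 34.98/3600 = 168.176383
  E ⇒ keep positive
Point 4:
  Lat: 20 + 45/60 + 46.52/3600 = 20.762922
  S → negative
  Lon: 35° + 20/60 + 1/3600 = 35 + 0.333333 + 0.000278 = 35.333611
  W ⇒ negate

1. -13.42283, -133.12698
2. -8.11069, -100.47216
3. 0.51323, 168.17638
4. -20.76292, -35.33361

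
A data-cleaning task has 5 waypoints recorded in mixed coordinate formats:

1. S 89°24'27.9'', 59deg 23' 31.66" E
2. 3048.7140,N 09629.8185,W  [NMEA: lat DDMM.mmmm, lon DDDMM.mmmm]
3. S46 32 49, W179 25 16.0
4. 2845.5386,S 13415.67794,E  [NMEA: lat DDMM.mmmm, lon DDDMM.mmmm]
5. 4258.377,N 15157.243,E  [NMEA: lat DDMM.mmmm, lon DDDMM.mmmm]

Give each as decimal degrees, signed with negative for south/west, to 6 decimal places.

Point 1:
  Latitude: 24′ + 27.9″ = 24.46500′; 89 + 24.46500/60 = 89.4077500
  hemisphere S, so the sign is −
  λ: 59 + 23/60 + 31.66/3600 = 59.3921278
  E ⇒ keep positive
Point 2:
  φ: split at 2 digits → 30° and 48.714′; 30 + 48.714/60 = 30.8119000
  N → positive
  Lon: split at 3 digits → 096° and 29.8185′; 96 + 29.8185/60 = 96.4969750
  hemisphere W, so the sign is −
Point 3:
  φ: 32′ + 49″ = 32.81667′; 46 + 32.81667/60 = 46.5469444
  S → negative
  Lon: 179 + 25/60 + 16/3600 = 179.4211111
  hemisphere W, so the sign is −
Point 4:
  φ: split at 2 digits → 28° and 45.5386′; 28 + 45.5386/60 = 28.7589767
  S ⇒ negate
  Lon: degrees = first 3 digits = 134, minutes = 15.67794; 134 + 15.67794/60 = 134.2612990
  E → positive
Point 5:
  Lat: degrees = first 2 digits = 42, minutes = 58.377; 42 + 58.377/60 = 42.9729500
  N → positive
  Lon: split at 3 digits → 151° and 57.243′; 151 + 57.243/60 = 151.9540500
  E → positive

1. -89.407750, 59.392128
2. 30.811900, -96.496975
3. -46.546944, -179.421111
4. -28.758977, 134.261299
5. 42.972950, 151.954050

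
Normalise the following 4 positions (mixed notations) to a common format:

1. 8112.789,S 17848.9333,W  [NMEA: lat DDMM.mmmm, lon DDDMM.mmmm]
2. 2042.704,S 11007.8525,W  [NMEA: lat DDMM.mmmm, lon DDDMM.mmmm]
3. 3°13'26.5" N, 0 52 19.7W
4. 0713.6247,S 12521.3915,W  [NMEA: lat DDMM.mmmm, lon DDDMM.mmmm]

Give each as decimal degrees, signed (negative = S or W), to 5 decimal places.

Point 1:
  Latitude: degrees = first 2 digits = 81, minutes = 12.789; 81 + 12.789/60 = 81.213150
  S → negative
  Longitude: split at 3 digits → 178° and 48.9333′; 178 + 48.9333/60 = 178.815555
  hemisphere W, so the sign is −
Point 2:
  φ: degrees = first 2 digits = 20, minutes = 42.704; 20 + 42.704/60 = 20.711733
  S ⇒ negate
  λ: split at 3 digits → 110° and 7.8525′; 110 + 7.8525/60 = 110.130875
  W ⇒ negate
Point 3:
  φ: 3 + 13/60 + 26.5/3600 = 3.224028
  N → positive
  λ: 0° + 52/60 + 19.7/3600 = 0 + 0.866667 + 0.005472 = 0.872139
  W ⇒ negate
Point 4:
  φ: split at 2 digits → 07° and 13.6247′; 7 + 13.6247/60 = 7.227078
  S ⇒ negate
  Longitude: degrees = first 3 digits = 125, minutes = 21.3915; 125 + 21.3915/60 = 125.356525
  W → negative

1. -81.21315, -178.81556
2. -20.71173, -110.13088
3. 3.22403, -0.87214
4. -7.22708, -125.35653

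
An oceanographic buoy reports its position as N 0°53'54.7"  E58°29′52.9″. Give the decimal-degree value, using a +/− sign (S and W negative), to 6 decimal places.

φ: 0° + 53/60 + 54.7/3600 = 0 + 0.883333 + 0.015194 = 0.8985278
N ⇒ keep positive
Lon: 29′ + 52.9″ = 29.88167′; 58 + 29.88167/60 = 58.4980278
E → positive

0.898528, 58.498028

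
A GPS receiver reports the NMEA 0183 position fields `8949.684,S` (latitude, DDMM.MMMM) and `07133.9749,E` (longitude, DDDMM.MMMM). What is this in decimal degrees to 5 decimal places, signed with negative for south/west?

Latitude: degrees = first 2 digits = 89, minutes = 49.684; 89 + 49.684/60 = 89.828067
S ⇒ negate
λ: degrees = first 3 digits = 71, minutes = 33.9749; 71 + 33.9749/60 = 71.566248
E ⇒ keep positive

-89.82807, 71.56625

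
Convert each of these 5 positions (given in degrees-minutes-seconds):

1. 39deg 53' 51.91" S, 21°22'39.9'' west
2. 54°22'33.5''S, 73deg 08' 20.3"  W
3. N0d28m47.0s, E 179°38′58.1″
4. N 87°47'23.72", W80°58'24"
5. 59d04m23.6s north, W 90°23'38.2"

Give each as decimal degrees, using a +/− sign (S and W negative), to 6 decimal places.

Point 1:
  Latitude: 39° + 53/60 + 51.91/3600 = 39 + 0.883333 + 0.014419 = 39.8977528
  S → negative
  λ: 22′ + 39.9″ = 22.66500′; 21 + 22.66500/60 = 21.3777500
  W ⇒ negate
Point 2:
  φ: 22′ + 33.5″ = 22.55833′; 54 + 22.55833/60 = 54.3759722
  hemisphere S, so the sign is −
  λ: 73° + 8/60 + 20.3/3600 = 73 + 0.133333 + 0.005639 = 73.1389722
  hemisphere W, so the sign is −
Point 3:
  Lat: 0° + 28/60 + 47/3600 = 0 + 0.466667 + 0.013056 = 0.4797222
  N → positive
  λ: 179° + 38/60 + 58.1/3600 = 179 + 0.633333 + 0.016139 = 179.6494722
  E → positive
Point 4:
  Latitude: 87° + 47/60 + 23.72/3600 = 87 + 0.783333 + 0.006589 = 87.7899222
  N → positive
  Longitude: 58′ + 24″ = 58.40000′; 80 + 58.40000/60 = 80.9733333
  W → negative
Point 5:
  Latitude: 4′ + 23.6″ = 4.39333′; 59 + 4.39333/60 = 59.0732222
  N → positive
  Longitude: 90 + 23/60 + 38.2/3600 = 90.3939444
  hemisphere W, so the sign is −

1. -39.897753, -21.377750
2. -54.375972, -73.138972
3. 0.479722, 179.649472
4. 87.789922, -80.973333
5. 59.073222, -90.393944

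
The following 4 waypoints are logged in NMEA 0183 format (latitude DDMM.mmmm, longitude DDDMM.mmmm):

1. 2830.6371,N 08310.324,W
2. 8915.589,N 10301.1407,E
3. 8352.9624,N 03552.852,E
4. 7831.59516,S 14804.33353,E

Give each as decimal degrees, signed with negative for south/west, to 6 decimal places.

1. 28.510618, -83.172067
2. 89.259817, 103.019012
3. 83.882707, 35.880867
4. -78.526586, 148.072226

Point 1:
  Latitude: degrees = first 2 digits = 28, minutes = 30.6371; 28 + 30.6371/60 = 28.5106183
  N → positive
  Lon: split at 3 digits → 083° and 10.324′; 83 + 10.324/60 = 83.1720667
  W → negative
Point 2:
  Lat: split at 2 digits → 89° and 15.589′; 89 + 15.589/60 = 89.2598167
  N ⇒ keep positive
  Lon: split at 3 digits → 103° and 1.1407′; 103 + 1.1407/60 = 103.0190117
  E ⇒ keep positive
Point 3:
  Latitude: split at 2 digits → 83° and 52.9624′; 83 + 52.9624/60 = 83.8827067
  N ⇒ keep positive
  Longitude: split at 3 digits → 035° and 52.852′; 35 + 52.852/60 = 35.8808667
  E → positive
Point 4:
  φ: split at 2 digits → 78° and 31.59516′; 78 + 31.59516/60 = 78.5265860
  S ⇒ negate
  λ: split at 3 digits → 148° and 4.33353′; 148 + 4.33353/60 = 148.0722255
  E → positive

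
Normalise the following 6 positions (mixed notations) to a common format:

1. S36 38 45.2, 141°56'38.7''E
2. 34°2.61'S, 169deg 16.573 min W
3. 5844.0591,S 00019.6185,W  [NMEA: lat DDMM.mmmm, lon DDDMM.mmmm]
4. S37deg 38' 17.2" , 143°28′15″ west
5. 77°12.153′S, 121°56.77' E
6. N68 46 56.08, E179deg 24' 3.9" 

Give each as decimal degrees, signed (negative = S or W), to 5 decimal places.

1. -36.64589, 141.94408
2. -34.04350, -169.27622
3. -58.73432, -0.32698
4. -37.63811, -143.47083
5. -77.20255, 121.94617
6. 68.78224, 179.40108

Point 1:
  Latitude: 36° + 38/60 + 45.2/3600 = 36 + 0.633333 + 0.012556 = 36.645889
  S ⇒ negate
  Lon: 141 + 56/60 + 38.7/3600 = 141.944083
  E ⇒ keep positive
Point 2:
  Latitude: 34 + 2.61/60 = 34.043500
  S ⇒ negate
  Longitude: 169 + 16.573/60 = 169.276217
  W → negative
Point 3:
  Lat: split at 2 digits → 58° and 44.0591′; 58 + 44.0591/60 = 58.734318
  S → negative
  Longitude: split at 3 digits → 000° and 19.6185′; 0 + 19.6185/60 = 0.326975
  hemisphere W, so the sign is −
Point 4:
  φ: 38′ + 17.2″ = 38.28667′; 37 + 38.28667/60 = 37.638111
  S ⇒ negate
  λ: 143° + 28/60 + 15/3600 = 143 + 0.466667 + 0.004167 = 143.470833
  W ⇒ negate
Point 5:
  Lat: 12.153′ = 0.202550°; total 77.202550
  S → negative
  Lon: 56.77′ = 0.946167°; total 121.946167
  E ⇒ keep positive
Point 6:
  φ: 46′ + 56.08″ = 46.93467′; 68 + 46.93467/60 = 68.782244
  N ⇒ keep positive
  Longitude: 179 + 24/60 + 3.9/3600 = 179.401083
  E → positive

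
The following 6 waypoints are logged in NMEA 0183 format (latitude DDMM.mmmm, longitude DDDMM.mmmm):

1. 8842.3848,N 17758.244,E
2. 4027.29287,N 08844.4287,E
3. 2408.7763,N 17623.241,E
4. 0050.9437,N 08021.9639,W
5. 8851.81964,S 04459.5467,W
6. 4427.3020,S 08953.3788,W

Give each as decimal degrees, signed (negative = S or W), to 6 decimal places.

Point 1:
  Latitude: split at 2 digits → 88° and 42.3848′; 88 + 42.3848/60 = 88.7064133
  N ⇒ keep positive
  Lon: split at 3 digits → 177° and 58.244′; 177 + 58.244/60 = 177.9707333
  E → positive
Point 2:
  Latitude: split at 2 digits → 40° and 27.29287′; 40 + 27.29287/60 = 40.4548812
  N → positive
  λ: split at 3 digits → 088° and 44.4287′; 88 + 44.4287/60 = 88.7404783
  E ⇒ keep positive
Point 3:
  φ: split at 2 digits → 24° and 8.7763′; 24 + 8.7763/60 = 24.1462717
  N → positive
  λ: degrees = first 3 digits = 176, minutes = 23.241; 176 + 23.241/60 = 176.3873500
  E → positive
Point 4:
  φ: split at 2 digits → 00° and 50.9437′; 0 + 50.9437/60 = 0.8490617
  N ⇒ keep positive
  Longitude: degrees = first 3 digits = 80, minutes = 21.9639; 80 + 21.9639/60 = 80.3660650
  W ⇒ negate
Point 5:
  Lat: split at 2 digits → 88° and 51.81964′; 88 + 51.81964/60 = 88.8636607
  S ⇒ negate
  λ: split at 3 digits → 044° and 59.5467′; 44 + 59.5467/60 = 44.9924450
  W ⇒ negate
Point 6:
  Latitude: split at 2 digits → 44° and 27.302′; 44 + 27.302/60 = 44.4550333
  S ⇒ negate
  λ: degrees = first 3 digits = 89, minutes = 53.3788; 89 + 53.3788/60 = 89.8896467
  W → negative

1. 88.706413, 177.970733
2. 40.454881, 88.740478
3. 24.146272, 176.387350
4. 0.849062, -80.366065
5. -88.863661, -44.992445
6. -44.455033, -89.889647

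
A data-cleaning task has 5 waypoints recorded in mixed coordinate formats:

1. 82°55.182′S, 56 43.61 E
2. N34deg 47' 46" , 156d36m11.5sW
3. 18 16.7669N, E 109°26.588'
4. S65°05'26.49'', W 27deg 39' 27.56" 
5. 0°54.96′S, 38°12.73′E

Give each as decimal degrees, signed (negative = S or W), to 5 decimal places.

1. -82.91970, 56.72683
2. 34.79611, -156.60319
3. 18.27945, 109.44313
4. -65.09069, -27.65766
5. -0.91600, 38.21217

Point 1:
  Lat: 55.182′ = 0.919700°; total 82.919700
  hemisphere S, so the sign is −
  Lon: 43.61′ = 0.726833°; total 56.726833
  E → positive
Point 2:
  φ: 34 + 47/60 + 46/3600 = 34.796111
  N ⇒ keep positive
  λ: 36′ + 11.5″ = 36.19167′; 156 + 36.19167/60 = 156.603194
  W ⇒ negate
Point 3:
  φ: 18 + 16.7669/60 = 18.279448
  N → positive
  λ: 26.588′ = 0.443133°; total 109.443133
  E → positive
Point 4:
  Lat: 5′ + 26.49″ = 5.44150′; 65 + 5.44150/60 = 65.090692
  S ⇒ negate
  λ: 39′ + 27.56″ = 39.45933′; 27 + 39.45933/60 = 27.657656
  W → negative
Point 5:
  φ: 0 + 54.96/60 = 0.916000
  S ⇒ negate
  λ: 38 + 12.73/60 = 38.212167
  E ⇒ keep positive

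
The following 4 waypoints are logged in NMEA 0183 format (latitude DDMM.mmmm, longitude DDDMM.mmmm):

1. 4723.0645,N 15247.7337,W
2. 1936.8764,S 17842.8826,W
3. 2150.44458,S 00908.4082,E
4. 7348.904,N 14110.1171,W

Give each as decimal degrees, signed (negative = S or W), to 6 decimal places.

1. 47.384408, -152.795562
2. -19.614607, -178.714710
3. -21.840743, 9.140137
4. 73.815067, -141.168618

Point 1:
  Lat: degrees = first 2 digits = 47, minutes = 23.0645; 47 + 23.0645/60 = 47.3844083
  N ⇒ keep positive
  Longitude: degrees = first 3 digits = 152, minutes = 47.7337; 152 + 47.7337/60 = 152.7955617
  W → negative
Point 2:
  Latitude: degrees = first 2 digits = 19, minutes = 36.8764; 19 + 36.8764/60 = 19.6146067
  S → negative
  Lon: split at 3 digits → 178° and 42.8826′; 178 + 42.8826/60 = 178.7147100
  hemisphere W, so the sign is −
Point 3:
  φ: degrees = first 2 digits = 21, minutes = 50.44458; 21 + 50.44458/60 = 21.8407430
  S → negative
  λ: split at 3 digits → 009° and 8.4082′; 9 + 8.4082/60 = 9.1401367
  E → positive
Point 4:
  φ: degrees = first 2 digits = 73, minutes = 48.904; 73 + 48.904/60 = 73.8150667
  N → positive
  Longitude: degrees = first 3 digits = 141, minutes = 10.1171; 141 + 10.1171/60 = 141.1686183
  hemisphere W, so the sign is −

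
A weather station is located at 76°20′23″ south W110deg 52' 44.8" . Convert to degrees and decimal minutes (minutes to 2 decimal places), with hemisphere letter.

76° 20.38′ S, 110° 52.75′ W

φ: 20 + 23/60 = 20.3833′
Longitude: seconds/60 = 0.74667; minutes = 52 + 0.74667 = 52.7467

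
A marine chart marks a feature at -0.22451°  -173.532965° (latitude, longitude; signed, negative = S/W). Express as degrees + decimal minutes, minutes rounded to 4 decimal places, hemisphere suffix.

Latitude is negative → S; |value| = 0.224510
Lat: fractional part 0.224510 → 13.470600 minutes
Longitude is negative → W; |value| = 173.532965
Lon: 173° + 0.532965 × 60 = 173° 31.977900′

0° 13.4706′ S, 173° 31.9779′ W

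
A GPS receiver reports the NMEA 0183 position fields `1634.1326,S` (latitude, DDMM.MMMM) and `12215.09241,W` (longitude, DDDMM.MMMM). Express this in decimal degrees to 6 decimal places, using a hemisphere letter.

16.568877° S, 122.251540° W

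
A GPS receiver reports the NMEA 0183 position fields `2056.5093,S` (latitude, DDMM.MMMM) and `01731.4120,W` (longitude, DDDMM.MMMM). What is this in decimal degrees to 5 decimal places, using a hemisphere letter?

Latitude: degrees = first 2 digits = 20, minutes = 56.5093; 20 + 56.5093/60 = 20.941822
λ: degrees = first 3 digits = 17, minutes = 31.412; 17 + 31.412/60 = 17.523533

20.94182° S, 17.52353° W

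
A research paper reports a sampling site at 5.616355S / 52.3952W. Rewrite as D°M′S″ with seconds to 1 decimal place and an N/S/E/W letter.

5°36′58.9″ S, 52°23′42.7″ W

Lat: 0.616355° → 36.98130′; 0.98130 × 60 = 58.878″
Longitude: whole degrees 52; 23.71200′ → 23′ and 42.720″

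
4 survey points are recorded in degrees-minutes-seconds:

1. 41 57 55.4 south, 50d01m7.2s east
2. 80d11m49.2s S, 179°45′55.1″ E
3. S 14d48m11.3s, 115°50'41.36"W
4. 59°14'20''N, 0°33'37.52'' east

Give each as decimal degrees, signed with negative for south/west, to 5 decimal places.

Point 1:
  Latitude: 57′ + 55.4″ = 57.92333′; 41 + 57.92333/60 = 41.965389
  hemisphere S, so the sign is −
  Lon: 50 + 1/60 + 7.2/3600 = 50.018667
  E ⇒ keep positive
Point 2:
  φ: 80° + 11/60 + 49.2/3600 = 80 + 0.183333 + 0.013667 = 80.197000
  S ⇒ negate
  Longitude: 179 + 45/60 + 55.1/3600 = 179.765306
  E → positive
Point 3:
  Latitude: 48′ + 11.3″ = 48.18833′; 14 + 48.18833/60 = 14.803139
  hemisphere S, so the sign is −
  λ: 50′ + 41.36″ = 50.68933′; 115 + 50.68933/60 = 115.844822
  hemisphere W, so the sign is −
Point 4:
  φ: 14′ + 20″ = 14.33333′; 59 + 14.33333/60 = 59.238889
  N → positive
  Longitude: 33′ + 37.52″ = 33.62533′; 0 + 33.62533/60 = 0.560422
  E ⇒ keep positive

1. -41.96539, 50.01867
2. -80.19700, 179.76531
3. -14.80314, -115.84482
4. 59.23889, 0.56042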